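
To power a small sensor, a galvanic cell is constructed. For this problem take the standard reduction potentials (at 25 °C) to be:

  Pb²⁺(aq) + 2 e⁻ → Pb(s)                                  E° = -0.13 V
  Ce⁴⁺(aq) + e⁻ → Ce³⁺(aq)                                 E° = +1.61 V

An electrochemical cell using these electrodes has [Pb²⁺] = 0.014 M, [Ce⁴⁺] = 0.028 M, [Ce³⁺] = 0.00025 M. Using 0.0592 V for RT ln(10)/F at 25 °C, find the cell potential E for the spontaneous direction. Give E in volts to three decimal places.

Ce⁴⁺/Ce³⁺ is the cathode (higher E°), Pb²⁺/Pb the anode: E°cell = +1.61 − (-0.13) = +1.74 V, n = 2.
Overall: 2 Ce⁴⁺(aq) + Pb(s) → 2 Ce³⁺(aq) + Pb²⁺(aq)
Q = [Ce³⁺]^2·[Pb²⁺] / ([Ce⁴⁺]^2); log Q = -5.952.
E = E° − (0.0592/n) log Q = +1.74 − (0.0592/2)(-5.952) = +1.916 V.

+1.916 V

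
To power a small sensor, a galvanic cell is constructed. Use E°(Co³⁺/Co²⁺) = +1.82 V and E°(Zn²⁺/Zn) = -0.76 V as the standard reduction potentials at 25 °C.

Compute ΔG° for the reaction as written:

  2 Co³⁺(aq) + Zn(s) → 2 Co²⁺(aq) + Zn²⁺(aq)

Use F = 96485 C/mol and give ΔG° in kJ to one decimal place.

-497.9 kJ

As written, Co³⁺/Co²⁺ is reduced (cathode) and Zn²⁺/Zn is oxidised (anode), so E°cell = (+1.82) − (-0.76) = +2.58 V.
Balancing electrons gives n = 2.
ΔG° = −nFE° = −(2)(96485)(+2.58) = -497,863 J = -497.9 kJ.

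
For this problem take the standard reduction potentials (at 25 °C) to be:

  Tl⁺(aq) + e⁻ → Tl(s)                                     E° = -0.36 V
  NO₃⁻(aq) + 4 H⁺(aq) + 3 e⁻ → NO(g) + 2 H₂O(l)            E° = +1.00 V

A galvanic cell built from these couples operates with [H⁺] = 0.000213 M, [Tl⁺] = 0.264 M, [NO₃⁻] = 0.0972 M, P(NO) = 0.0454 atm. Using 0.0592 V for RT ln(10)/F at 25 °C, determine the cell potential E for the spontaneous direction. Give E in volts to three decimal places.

NO₃⁻/NO is the cathode (higher E°), Tl⁺/Tl the anode: E°cell = +1.00 − (-0.36) = +1.36 V, n = 3.
Overall: NO₃⁻(aq) + 4 H⁺(aq) + 3 Tl(s) → NO(g) + 2 H₂O(l) + 3 Tl⁺(aq)
Q = P(NO)·[Tl⁺]^3 / ([NO₃⁻]·[H⁺]^4); log Q = 12.621.
E = E° − (0.0592/n) log Q = +1.36 − (0.0592/3)(12.621) = +1.111 V.

+1.111 V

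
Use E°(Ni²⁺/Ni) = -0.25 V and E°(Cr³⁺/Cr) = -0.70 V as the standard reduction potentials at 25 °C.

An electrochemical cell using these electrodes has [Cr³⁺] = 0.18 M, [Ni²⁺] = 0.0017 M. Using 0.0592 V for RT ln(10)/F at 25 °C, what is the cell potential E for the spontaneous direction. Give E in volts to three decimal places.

Ni²⁺/Ni is the cathode (higher E°), Cr³⁺/Cr the anode: E°cell = -0.25 − (-0.70) = +0.45 V, n = 6.
Overall: 3 Ni²⁺(aq) + 2 Cr(s) → 3 Ni(s) + 2 Cr³⁺(aq)
Q = [Cr³⁺]^2 / ([Ni²⁺]^3); log Q = 6.819.
E = E° − (0.0592/n) log Q = +0.45 − (0.0592/6)(6.819) = +0.383 V.

+0.383 V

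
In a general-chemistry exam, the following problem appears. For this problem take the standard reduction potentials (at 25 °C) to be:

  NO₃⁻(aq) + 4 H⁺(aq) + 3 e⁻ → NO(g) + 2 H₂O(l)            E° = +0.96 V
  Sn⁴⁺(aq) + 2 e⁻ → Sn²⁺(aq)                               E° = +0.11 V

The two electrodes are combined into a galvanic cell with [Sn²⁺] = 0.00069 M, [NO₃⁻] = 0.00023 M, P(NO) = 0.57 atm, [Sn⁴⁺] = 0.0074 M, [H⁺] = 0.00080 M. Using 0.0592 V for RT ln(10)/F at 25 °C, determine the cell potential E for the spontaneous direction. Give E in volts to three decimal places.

NO₃⁻/NO is the cathode (higher E°), Sn⁴⁺/Sn²⁺ the anode: E°cell = +0.96 − (+0.11) = +0.85 V, n = 6.
Overall: 2 NO₃⁻(aq) + 8 H⁺(aq) + 3 Sn²⁺(aq) → 2 NO(g) + 4 H₂O(l) + 3 Sn⁴⁺(aq)
Q = P(NO)^2·[Sn⁴⁺]^3 / ([NO₃⁻]^2·[H⁺]^8·[Sn²⁺]^3); log Q = 34.655.
E = E° − (0.0592/n) log Q = +0.85 − (0.0592/6)(34.655) = +0.508 V.

+0.508 V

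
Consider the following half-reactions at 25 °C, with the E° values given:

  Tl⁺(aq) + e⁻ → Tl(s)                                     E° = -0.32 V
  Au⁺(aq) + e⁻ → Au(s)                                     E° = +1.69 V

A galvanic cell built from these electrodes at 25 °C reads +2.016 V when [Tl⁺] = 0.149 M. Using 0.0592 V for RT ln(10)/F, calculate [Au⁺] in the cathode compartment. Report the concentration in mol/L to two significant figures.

0.19 M

Au⁺/Au is the cathode, Tl⁺/Tl the anode: E°cell = +2.01 V, n = 1.
Overall reaction: Au⁺(aq) + Tl(s) → Au(s) + Tl⁺(aq); Q = [Tl⁺]^1/[Au⁺]^1.
From E = E° − (0.0592/n) log Q: log Q = (E° − E)·n/0.0592 = (+2.01 − (+2.016))·1/0.0592 = -0.1014.
So 1·log[Au⁺] = 1·log(0.149) − log Q = -0.8268 − (-0.1014) = -0.7254; [Au⁺] = 10^(-0.7254) ≈ 0.19 M.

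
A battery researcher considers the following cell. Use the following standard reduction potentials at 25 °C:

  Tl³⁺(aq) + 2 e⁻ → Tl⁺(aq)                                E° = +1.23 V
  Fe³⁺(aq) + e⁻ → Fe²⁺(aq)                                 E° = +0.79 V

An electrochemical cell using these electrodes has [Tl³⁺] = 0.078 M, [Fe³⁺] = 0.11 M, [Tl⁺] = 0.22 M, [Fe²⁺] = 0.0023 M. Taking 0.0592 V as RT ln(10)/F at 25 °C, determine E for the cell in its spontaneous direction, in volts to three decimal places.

Tl³⁺/Tl⁺ is the cathode (higher E°), Fe³⁺/Fe²⁺ the anode: E°cell = +1.23 − (+0.79) = +0.44 V, n = 2.
Overall: Tl³⁺(aq) + 2 Fe²⁺(aq) → Tl⁺(aq) + 2 Fe³⁺(aq)
Q = [Tl⁺]·[Fe³⁺]^2 / ([Tl³⁺]·[Fe²⁺]^2); log Q = 3.810.
E = E° − (0.0592/n) log Q = +0.44 − (0.0592/2)(3.810) = +0.327 V.

+0.327 V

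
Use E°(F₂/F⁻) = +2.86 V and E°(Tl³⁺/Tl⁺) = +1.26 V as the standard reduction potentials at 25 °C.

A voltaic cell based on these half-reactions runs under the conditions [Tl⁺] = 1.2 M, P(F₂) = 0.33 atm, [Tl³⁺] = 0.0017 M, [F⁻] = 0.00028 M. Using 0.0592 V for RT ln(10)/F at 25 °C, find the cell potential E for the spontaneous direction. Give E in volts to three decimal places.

F₂/F⁻ is the cathode (higher E°), Tl³⁺/Tl⁺ the anode: E°cell = +2.86 − (+1.26) = +1.60 V, n = 2.
Overall: F₂(g) + Tl⁺(aq) → 2 F⁻(aq) + Tl³⁺(aq)
Q = [F⁻]^2·[Tl³⁺] / (P(F₂)·[Tl⁺]); log Q = -9.473.
E = E° − (0.0592/n) log Q = +1.60 − (0.0592/2)(-9.473) = +1.880 V.

+1.880 V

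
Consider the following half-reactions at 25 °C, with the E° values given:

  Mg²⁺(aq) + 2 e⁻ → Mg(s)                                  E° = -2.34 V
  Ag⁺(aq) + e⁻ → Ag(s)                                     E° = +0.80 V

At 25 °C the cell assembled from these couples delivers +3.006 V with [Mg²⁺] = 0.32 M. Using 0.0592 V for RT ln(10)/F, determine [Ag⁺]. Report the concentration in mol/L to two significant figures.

Ag⁺/Ag is the cathode, Mg²⁺/Mg the anode: E°cell = +3.14 V, n = 2.
Overall reaction: 2 Ag⁺(aq) + Mg(s) → 2 Ag(s) + Mg²⁺(aq); Q = [Mg²⁺]^1/[Ag⁺]^2.
From E = E° − (0.0592/n) log Q: log Q = (E° − E)·n/0.0592 = (+3.14 − (+3.006))·2/0.0592 = 4.5270.
So 2·log[Ag⁺] = 1·log(0.32) − log Q = -0.4949 − (4.5270) = -5.0219; log[Ag⁺] = -5.0219 / 2 = -2.5109; [Ag⁺] = 10^(-2.5109) ≈ 0.0031 M.

0.0031 M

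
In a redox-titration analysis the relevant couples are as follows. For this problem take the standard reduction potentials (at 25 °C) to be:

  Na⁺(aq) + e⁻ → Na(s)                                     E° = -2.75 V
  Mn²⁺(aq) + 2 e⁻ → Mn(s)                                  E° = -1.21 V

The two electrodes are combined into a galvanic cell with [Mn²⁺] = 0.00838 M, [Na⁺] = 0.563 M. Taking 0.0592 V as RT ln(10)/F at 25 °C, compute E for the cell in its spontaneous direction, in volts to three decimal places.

+1.493 V

Mn²⁺/Mn is the cathode (higher E°), Na⁺/Na the anode: E°cell = -1.21 − (-2.75) = +1.54 V, n = 2.
Overall: Mn²⁺(aq) + 2 Na(s) → Mn(s) + 2 Na⁺(aq)
Q = [Na⁺]^2 / ([Mn²⁺]); log Q = 1.578.
E = E° − (0.0592/n) log Q = +1.54 − (0.0592/2)(1.578) = +1.493 V.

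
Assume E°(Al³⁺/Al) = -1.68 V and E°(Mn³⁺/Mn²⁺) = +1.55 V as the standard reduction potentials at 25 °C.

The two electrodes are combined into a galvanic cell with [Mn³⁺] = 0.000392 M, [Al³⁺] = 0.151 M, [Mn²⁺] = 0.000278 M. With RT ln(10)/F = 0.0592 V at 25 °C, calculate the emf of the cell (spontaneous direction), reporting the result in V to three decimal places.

+3.255 V

Mn³⁺/Mn²⁺ is the cathode (higher E°), Al³⁺/Al the anode: E°cell = +1.55 − (-1.68) = +3.23 V, n = 3.
Overall: 3 Mn³⁺(aq) + Al(s) → 3 Mn²⁺(aq) + Al³⁺(aq)
Q = [Mn²⁺]^3·[Al³⁺] / ([Mn³⁺]^3); log Q = -1.269.
E = E° − (0.0592/n) log Q = +3.23 − (0.0592/3)(-1.269) = +3.255 V.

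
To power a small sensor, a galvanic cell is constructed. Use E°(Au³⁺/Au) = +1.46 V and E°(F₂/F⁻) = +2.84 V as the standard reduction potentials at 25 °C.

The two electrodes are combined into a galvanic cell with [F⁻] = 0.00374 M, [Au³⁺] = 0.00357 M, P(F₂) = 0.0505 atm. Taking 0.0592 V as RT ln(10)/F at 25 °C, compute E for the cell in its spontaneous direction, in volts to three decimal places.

+1.534 V

F₂/F⁻ is the cathode (higher E°), Au³⁺/Au the anode: E°cell = +2.84 − (+1.46) = +1.38 V, n = 6.
Overall: 3 F₂(g) + 2 Au(s) → 6 F⁻(aq) + 2 Au³⁺(aq)
Q = [F⁻]^6·[Au³⁺]^2 / (P(F₂)^3); log Q = -15.567.
E = E° − (0.0592/n) log Q = +1.38 − (0.0592/6)(-15.567) = +1.534 V.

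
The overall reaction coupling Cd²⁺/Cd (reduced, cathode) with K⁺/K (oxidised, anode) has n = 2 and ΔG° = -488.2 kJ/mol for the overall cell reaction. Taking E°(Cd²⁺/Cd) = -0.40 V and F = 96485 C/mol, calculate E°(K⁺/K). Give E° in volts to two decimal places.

-2.93 V

E°cell = −ΔG°/(nF) = −(-488.2×10³)/((2)(96485)) = +2.530 V.
Since Cd²⁺/Cd is the cathode and K⁺/K the anode, E°cell = E°(Cd²⁺/Cd) − E°(K⁺/K).
So E°(K⁺/K) = E°(Cd²⁺/Cd) − E°cell = (-0.40) − (+2.530) = -2.93 V.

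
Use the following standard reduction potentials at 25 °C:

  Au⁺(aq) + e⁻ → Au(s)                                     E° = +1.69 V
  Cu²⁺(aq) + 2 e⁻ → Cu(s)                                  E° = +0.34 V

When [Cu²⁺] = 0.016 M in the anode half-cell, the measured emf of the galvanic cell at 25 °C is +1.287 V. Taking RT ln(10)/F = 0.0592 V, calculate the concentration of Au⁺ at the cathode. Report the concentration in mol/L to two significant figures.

0.011 M

Au⁺/Au is the cathode, Cu²⁺/Cu the anode: E°cell = +1.35 V, n = 2.
Overall reaction: 2 Au⁺(aq) + Cu(s) → 2 Au(s) + Cu²⁺(aq); Q = [Cu²⁺]^1/[Au⁺]^2.
From E = E° − (0.0592/n) log Q: log Q = (E° − E)·n/0.0592 = (+1.35 − (+1.287))·2/0.0592 = 2.1284.
So 2·log[Au⁺] = 1·log(0.016) − log Q = -1.7959 − (2.1284) = -3.9243; log[Au⁺] = -3.9243 / 2 = -1.9622; [Au⁺] = 10^(-1.9622) ≈ 0.011 M.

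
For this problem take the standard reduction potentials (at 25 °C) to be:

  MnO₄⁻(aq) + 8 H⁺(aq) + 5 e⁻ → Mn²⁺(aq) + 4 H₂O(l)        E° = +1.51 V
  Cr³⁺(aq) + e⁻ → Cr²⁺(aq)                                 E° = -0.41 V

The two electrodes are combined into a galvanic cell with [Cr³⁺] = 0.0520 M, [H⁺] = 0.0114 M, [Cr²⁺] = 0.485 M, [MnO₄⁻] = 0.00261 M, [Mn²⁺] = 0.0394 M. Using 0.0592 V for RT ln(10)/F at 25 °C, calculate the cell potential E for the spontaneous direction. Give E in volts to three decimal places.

+1.779 V

MnO₄⁻/Mn²⁺ is the cathode (higher E°), Cr³⁺/Cr²⁺ the anode: E°cell = +1.51 − (-0.41) = +1.92 V, n = 5.
Overall: MnO₄⁻(aq) + 8 H⁺(aq) + 5 Cr²⁺(aq) → Mn²⁺(aq) + 4 H₂O(l) + 5 Cr³⁺(aq)
Q = [Mn²⁺]·[Cr³⁺]^5 / ([MnO₄⁻]·[H⁺]^8·[Cr²⁺]^5); log Q = 11.875.
E = E° − (0.0592/n) log Q = +1.92 − (0.0592/5)(11.875) = +1.779 V.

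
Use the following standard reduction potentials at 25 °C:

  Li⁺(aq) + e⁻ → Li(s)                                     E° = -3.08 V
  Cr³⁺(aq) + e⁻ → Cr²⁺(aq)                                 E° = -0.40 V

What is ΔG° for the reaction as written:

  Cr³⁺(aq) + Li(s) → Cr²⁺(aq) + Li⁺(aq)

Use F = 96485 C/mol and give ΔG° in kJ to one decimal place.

-258.6 kJ

As written, Cr³⁺/Cr²⁺ is reduced (cathode) and Li⁺/Li is oxidised (anode), so E°cell = (-0.40) − (-3.08) = +2.68 V.
Balancing electrons gives n = 1.
ΔG° = −nFE° = −(1)(96485)(+2.68) = -258,580 J = -258.6 kJ.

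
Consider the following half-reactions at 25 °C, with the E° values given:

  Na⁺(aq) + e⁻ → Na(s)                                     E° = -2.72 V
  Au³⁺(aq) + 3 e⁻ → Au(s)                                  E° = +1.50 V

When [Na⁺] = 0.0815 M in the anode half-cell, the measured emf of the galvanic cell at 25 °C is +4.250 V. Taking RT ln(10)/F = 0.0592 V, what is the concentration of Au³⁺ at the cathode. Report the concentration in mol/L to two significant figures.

0.018 M

Au³⁺/Au is the cathode, Na⁺/Na the anode: E°cell = +4.22 V, n = 3.
Overall reaction: Au³⁺(aq) + 3 Na(s) → Au(s) + 3 Na⁺(aq); Q = [Na⁺]^3/[Au³⁺]^1.
From E = E° − (0.0592/n) log Q: log Q = (E° − E)·n/0.0592 = (+4.22 − (+4.250))·3/0.0592 = -1.5203.
So 1·log[Au³⁺] = 3·log(0.0815) − log Q = -3.2665 − (-1.5203) = -1.7462; [Au³⁺] = 10^(-1.7462) ≈ 0.018 M.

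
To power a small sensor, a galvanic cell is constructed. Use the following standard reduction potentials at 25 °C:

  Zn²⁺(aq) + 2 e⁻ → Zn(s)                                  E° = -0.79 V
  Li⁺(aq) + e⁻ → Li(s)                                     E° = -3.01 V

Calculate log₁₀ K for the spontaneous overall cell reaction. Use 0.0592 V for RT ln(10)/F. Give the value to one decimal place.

Cathode: Zn²⁺/Zn; anode: Li⁺/Li. E°cell = +2.22 V, n = 2.
log K = nE°cell / 0.0592 = (2)(+2.22) / 0.0592 = 75.0.

75.0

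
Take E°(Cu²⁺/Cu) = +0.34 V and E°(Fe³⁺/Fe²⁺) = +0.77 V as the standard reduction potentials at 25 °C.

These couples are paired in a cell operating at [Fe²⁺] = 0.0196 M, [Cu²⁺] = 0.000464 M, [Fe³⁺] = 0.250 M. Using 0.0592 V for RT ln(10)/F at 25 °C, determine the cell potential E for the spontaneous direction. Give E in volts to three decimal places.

Fe³⁺/Fe²⁺ is the cathode (higher E°), Cu²⁺/Cu the anode: E°cell = +0.77 − (+0.34) = +0.43 V, n = 2.
Overall: 2 Fe³⁺(aq) + Cu(s) → 2 Fe²⁺(aq) + Cu²⁺(aq)
Q = [Fe²⁺]^2·[Cu²⁺] / ([Fe³⁺]^2); log Q = -5.545.
E = E° − (0.0592/n) log Q = +0.43 − (0.0592/2)(-5.545) = +0.594 V.

+0.594 V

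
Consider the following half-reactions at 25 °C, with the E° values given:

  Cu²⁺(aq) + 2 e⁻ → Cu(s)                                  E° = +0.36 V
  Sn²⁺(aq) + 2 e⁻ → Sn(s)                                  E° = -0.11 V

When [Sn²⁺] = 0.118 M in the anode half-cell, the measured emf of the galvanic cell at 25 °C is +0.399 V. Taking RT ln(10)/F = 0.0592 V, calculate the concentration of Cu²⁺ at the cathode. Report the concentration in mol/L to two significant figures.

0.00047 M

Cu²⁺/Cu is the cathode, Sn²⁺/Sn the anode: E°cell = +0.47 V, n = 2.
Overall reaction: Cu²⁺(aq) + Sn(s) → Cu(s) + Sn²⁺(aq); Q = [Sn²⁺]^1/[Cu²⁺]^1.
From E = E° − (0.0592/n) log Q: log Q = (E° − E)·n/0.0592 = (+0.47 − (+0.399))·2/0.0592 = 2.3986.
So 1·log[Cu²⁺] = 1·log(0.118) − log Q = -0.9281 − (2.3986) = -3.3267; [Cu²⁺] = 10^(-3.3267) ≈ 0.00047 M.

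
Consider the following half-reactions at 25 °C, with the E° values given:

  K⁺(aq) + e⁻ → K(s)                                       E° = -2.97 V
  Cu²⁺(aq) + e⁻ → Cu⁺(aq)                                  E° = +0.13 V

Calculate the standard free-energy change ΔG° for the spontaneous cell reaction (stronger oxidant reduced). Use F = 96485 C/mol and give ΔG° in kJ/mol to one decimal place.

-299.1 kJ/mol

Cu²⁺/Cu⁺ (E° = +0.13 V) is the cathode; K⁺/K (E° = -2.97 V) is the anode, so E°cell = +3.10 V.
Balancing electrons gives n = 1 (lcm of 1 and 1).
ΔG° = −nFE° = −(1)(96485)(+3.10) = -299,104 J = -299.1 kJ/mol.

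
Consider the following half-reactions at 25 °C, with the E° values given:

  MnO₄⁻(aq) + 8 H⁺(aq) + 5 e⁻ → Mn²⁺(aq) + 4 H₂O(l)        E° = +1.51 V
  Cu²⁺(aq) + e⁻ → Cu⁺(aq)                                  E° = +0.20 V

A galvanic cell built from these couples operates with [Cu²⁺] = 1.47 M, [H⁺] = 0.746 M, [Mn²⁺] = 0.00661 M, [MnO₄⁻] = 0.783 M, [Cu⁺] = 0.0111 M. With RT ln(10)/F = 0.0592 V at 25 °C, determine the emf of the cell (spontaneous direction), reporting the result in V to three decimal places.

MnO₄⁻/Mn²⁺ is the cathode (higher E°), Cu²⁺/Cu⁺ the anode: E°cell = +1.51 − (+0.20) = +1.31 V, n = 5.
Overall: MnO₄⁻(aq) + 8 H⁺(aq) + 5 Cu⁺(aq) → Mn²⁺(aq) + 4 H₂O(l) + 5 Cu²⁺(aq)
Q = [Mn²⁺]·[Cu²⁺]^5 / ([MnO₄⁻]·[H⁺]^8·[Cu⁺]^5); log Q = 9.555.
E = E° − (0.0592/n) log Q = +1.31 − (0.0592/5)(9.555) = +1.197 V.

+1.197 V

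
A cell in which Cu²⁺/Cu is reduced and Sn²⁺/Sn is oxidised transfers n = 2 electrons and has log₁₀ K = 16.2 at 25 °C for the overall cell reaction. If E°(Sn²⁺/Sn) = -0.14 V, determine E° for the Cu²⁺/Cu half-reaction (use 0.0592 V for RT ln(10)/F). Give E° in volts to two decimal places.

E°cell = (0.0592/n)·log K = (0.0592/2)(16.2) = +0.480 V.
Since Cu²⁺/Cu is the cathode and Sn²⁺/Sn the anode, E°cell = E°(Cu²⁺/Cu) − E°(Sn²⁺/Sn).
So E°(Cu²⁺/Cu) = E°cell + E°(Sn²⁺/Sn) = +0.480 + (-0.14) = +0.34 V.

+0.34 V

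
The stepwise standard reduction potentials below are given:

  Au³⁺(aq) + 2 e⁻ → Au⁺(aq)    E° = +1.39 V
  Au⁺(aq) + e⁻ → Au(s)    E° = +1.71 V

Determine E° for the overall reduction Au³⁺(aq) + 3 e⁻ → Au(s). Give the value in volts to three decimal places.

+1.497 V

Standard free energies of sequential steps add: ΔG°₃ = ΔG°₁ + ΔG°₂, so n₃E°₃ = n₁E°₁ + n₂E°₂.
E°₃ = (2×+1.39 + 1×+1.71) / 3 = (+4.490) / 3 = +1.497 V.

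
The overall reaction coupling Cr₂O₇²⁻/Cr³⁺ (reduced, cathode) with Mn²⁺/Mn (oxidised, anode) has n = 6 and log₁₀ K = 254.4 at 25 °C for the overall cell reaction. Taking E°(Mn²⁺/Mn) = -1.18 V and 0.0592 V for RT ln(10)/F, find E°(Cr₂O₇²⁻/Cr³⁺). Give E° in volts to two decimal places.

E°cell = (0.0592/n)·log K = (0.0592/6)(254.4) = +2.510 V.
Since Cr₂O₇²⁻/Cr³⁺ is the cathode and Mn²⁺/Mn the anode, E°cell = E°(Cr₂O₇²⁻/Cr³⁺) − E°(Mn²⁺/Mn).
So E°(Cr₂O₇²⁻/Cr³⁺) = E°cell + E°(Mn²⁺/Mn) = +2.510 + (-1.18) = +1.33 V.

+1.33 V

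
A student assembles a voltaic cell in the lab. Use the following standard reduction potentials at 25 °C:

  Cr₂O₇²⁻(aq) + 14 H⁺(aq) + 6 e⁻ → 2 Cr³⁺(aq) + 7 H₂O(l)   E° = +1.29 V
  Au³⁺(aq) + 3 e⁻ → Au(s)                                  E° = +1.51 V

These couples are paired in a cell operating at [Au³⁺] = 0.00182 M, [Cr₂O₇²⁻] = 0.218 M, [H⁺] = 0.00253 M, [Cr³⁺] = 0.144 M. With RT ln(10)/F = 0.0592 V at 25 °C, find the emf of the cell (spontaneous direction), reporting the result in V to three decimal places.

+0.515 V

Au³⁺/Au is the cathode (higher E°), Cr₂O₇²⁻/Cr³⁺ the anode: E°cell = +1.51 − (+1.29) = +0.22 V, n = 6.
Overall: 2 Au³⁺(aq) + 2 Cr³⁺(aq) + 7 H₂O(l) → 2 Au(s) + Cr₂O₇²⁻(aq) + 14 H⁺(aq)
Q = [Cr₂O₇²⁻]·[H⁺]^14 / ([Au³⁺]^2·[Cr³⁺]^2); log Q = -29.855.
E = E° − (0.0592/n) log Q = +0.22 − (0.0592/6)(-29.855) = +0.515 V.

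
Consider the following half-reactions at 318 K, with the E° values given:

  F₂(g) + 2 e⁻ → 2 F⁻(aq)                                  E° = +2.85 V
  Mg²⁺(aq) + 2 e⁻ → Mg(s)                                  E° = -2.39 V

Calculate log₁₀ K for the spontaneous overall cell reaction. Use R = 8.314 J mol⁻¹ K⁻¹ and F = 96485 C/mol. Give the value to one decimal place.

Cathode: F₂/F⁻; anode: Mg²⁺/Mg. E°cell = (+2.85) − (-2.39) = +5.24 V, with n = 2.
ΔG° = −nFE° = −RT ln K, so ln K = nFE°/(RT) = (2)(96485)(+5.24) / ((8.314)(318)) = 382.458.
log₁₀ K = 382.458 / ln 10 = 166.1.

166.1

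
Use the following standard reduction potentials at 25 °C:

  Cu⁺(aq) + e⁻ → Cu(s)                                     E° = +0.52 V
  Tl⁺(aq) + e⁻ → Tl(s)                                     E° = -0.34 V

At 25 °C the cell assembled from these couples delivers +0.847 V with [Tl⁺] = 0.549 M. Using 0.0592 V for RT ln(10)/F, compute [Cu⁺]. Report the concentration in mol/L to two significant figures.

Cu⁺/Cu is the cathode, Tl⁺/Tl the anode: E°cell = +0.86 V, n = 1.
Overall reaction: Cu⁺(aq) + Tl(s) → Cu(s) + Tl⁺(aq); Q = [Tl⁺]^1/[Cu⁺]^1.
From E = E° − (0.0592/n) log Q: log Q = (E° − E)·n/0.0592 = (+0.86 − (+0.847))·1/0.0592 = 0.2196.
So 1·log[Cu⁺] = 1·log(0.549) − log Q = -0.2604 − (0.2196) = -0.4800; [Cu⁺] = 10^(-0.4800) ≈ 0.33 M.

0.33 M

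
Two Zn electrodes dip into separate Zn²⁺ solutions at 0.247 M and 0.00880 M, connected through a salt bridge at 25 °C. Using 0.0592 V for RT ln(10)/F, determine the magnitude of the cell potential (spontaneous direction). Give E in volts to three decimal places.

For a concentration cell E°cell = 0. The 0.247 M side is the cathode (reduction is favoured where [Zn²⁺] is higher).
With n = 2, E = −(0.0592/2) log([Zn²⁺]ₐₙ/[Zn²⁺]꜀ₐₜ) = −(0.0592/2) log(0.0088/0.247) = −(0.0592/2)(-1.448) = +0.043 V.

+0.043 V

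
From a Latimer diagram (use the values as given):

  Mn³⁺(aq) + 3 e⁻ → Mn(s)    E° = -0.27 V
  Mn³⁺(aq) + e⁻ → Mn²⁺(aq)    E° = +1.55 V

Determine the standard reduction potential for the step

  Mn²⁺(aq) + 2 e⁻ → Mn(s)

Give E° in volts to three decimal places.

Sequential free energies add, so n₃E°₃ = n₁E°₁ + n₂E°₂.
With n₃ = 3, and the known step contributing 1×(+1.55) V, the unknown satisfies 2·E° = 3×(-0.27) − 1×(+1.55) = -2.360.
E° = -2.360 / 2 = -1.180 V.

-1.180 V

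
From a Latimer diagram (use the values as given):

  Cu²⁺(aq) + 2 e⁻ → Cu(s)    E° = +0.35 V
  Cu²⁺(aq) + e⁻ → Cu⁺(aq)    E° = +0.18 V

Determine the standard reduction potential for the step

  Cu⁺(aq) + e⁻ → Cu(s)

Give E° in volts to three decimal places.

Sequential free energies add, so n₃E°₃ = n₁E°₁ + n₂E°₂.
With n₃ = 2, and the known step contributing 1×(+0.18) V, the unknown satisfies 1·E° = 2×(+0.35) − 1×(+0.18) = +0.520.
E° = +0.520 / 1 = +0.520 V.

+0.520 V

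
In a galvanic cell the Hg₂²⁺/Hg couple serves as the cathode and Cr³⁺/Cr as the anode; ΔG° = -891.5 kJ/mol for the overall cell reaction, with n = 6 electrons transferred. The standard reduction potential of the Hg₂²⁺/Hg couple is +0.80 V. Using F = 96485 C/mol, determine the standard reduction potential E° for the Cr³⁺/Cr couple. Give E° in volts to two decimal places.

E°cell = −ΔG°/(nF) = −(-891.5×10³)/((6)(96485)) = +1.540 V.
Since Hg₂²⁺/Hg is the cathode and Cr³⁺/Cr the anode, E°cell = E°(Hg₂²⁺/Hg) − E°(Cr³⁺/Cr).
So E°(Cr³⁺/Cr) = E°(Hg₂²⁺/Hg) − E°cell = (+0.80) − (+1.540) = -0.74 V.

-0.74 V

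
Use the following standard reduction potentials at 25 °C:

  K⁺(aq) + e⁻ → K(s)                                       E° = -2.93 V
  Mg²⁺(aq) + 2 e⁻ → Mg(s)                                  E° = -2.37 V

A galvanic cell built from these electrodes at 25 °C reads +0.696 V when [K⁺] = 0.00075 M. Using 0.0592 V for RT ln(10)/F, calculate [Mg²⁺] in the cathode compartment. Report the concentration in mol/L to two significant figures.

Mg²⁺/Mg is the cathode, K⁺/K the anode: E°cell = +0.56 V, n = 2.
Overall reaction: Mg²⁺(aq) + 2 K(s) → Mg(s) + 2 K⁺(aq); Q = [K⁺]^2/[Mg²⁺]^1.
From E = E° − (0.0592/n) log Q: log Q = (E° − E)·n/0.0592 = (+0.56 − (+0.696))·2/0.0592 = -4.5946.
So 1·log[Mg²⁺] = 2·log(0.00075) − log Q = -6.2499 − (-4.5946) = -1.6553; [Mg²⁺] = 10^(-1.6553) ≈ 0.022 M.

0.022 M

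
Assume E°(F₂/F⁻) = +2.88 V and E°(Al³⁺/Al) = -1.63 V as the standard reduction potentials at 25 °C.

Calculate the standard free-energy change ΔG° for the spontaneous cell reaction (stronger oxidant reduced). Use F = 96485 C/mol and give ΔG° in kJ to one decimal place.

-2610.9 kJ

F₂/F⁻ (E° = +2.88 V) is the cathode; Al³⁺/Al (E° = -1.63 V) is the anode, so E°cell = +4.51 V.
Balancing electrons gives n = 6 (lcm of 2 and 3).
ΔG° = −nFE° = −(6)(96485)(+4.51) = -2,610,884 J = -2610.9 kJ.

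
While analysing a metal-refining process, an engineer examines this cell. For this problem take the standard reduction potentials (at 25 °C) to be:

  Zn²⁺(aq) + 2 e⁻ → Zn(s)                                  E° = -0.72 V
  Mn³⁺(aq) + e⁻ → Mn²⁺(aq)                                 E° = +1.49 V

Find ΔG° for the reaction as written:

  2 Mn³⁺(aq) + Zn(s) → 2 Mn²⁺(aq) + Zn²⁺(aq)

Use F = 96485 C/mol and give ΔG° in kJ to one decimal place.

As written, Mn³⁺/Mn²⁺ is reduced (cathode) and Zn²⁺/Zn is oxidised (anode), so E°cell = (+1.49) − (-0.72) = +2.21 V.
Balancing electrons gives n = 2.
ΔG° = −nFE° = −(2)(96485)(+2.21) = -426,464 J = -426.5 kJ.

-426.5 kJ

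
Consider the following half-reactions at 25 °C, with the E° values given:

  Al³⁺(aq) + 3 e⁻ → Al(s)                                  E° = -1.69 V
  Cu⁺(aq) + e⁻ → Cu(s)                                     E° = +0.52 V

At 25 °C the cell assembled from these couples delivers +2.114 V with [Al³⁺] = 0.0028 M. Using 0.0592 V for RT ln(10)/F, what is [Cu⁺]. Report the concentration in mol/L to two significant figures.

Cu⁺/Cu is the cathode, Al³⁺/Al the anode: E°cell = +2.21 V, n = 3.
Overall reaction: 3 Cu⁺(aq) + Al(s) → 3 Cu(s) + Al³⁺(aq); Q = [Al³⁺]^1/[Cu⁺]^3.
From E = E° − (0.0592/n) log Q: log Q = (E° − E)·n/0.0592 = (+2.21 − (+2.114))·3/0.0592 = 4.8649.
So 3·log[Cu⁺] = 1·log(0.0028) − log Q = -2.5528 − (4.8649) = -7.4177; log[Cu⁺] = -7.4177 / 3 = -2.4726; [Cu⁺] = 10^(-2.4726) ≈ 0.0034 M.

0.0034 M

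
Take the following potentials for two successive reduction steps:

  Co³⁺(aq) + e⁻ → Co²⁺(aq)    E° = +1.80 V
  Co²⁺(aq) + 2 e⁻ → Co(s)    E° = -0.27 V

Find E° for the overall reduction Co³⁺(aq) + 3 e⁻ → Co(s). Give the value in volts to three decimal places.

+0.420 V

Standard free energies of sequential steps add: ΔG°₃ = ΔG°₁ + ΔG°₂, so n₃E°₃ = n₁E°₁ + n₂E°₂.
E°₃ = (1×+1.80 + 2×-0.27) / 3 = (+1.260) / 3 = +0.420 V.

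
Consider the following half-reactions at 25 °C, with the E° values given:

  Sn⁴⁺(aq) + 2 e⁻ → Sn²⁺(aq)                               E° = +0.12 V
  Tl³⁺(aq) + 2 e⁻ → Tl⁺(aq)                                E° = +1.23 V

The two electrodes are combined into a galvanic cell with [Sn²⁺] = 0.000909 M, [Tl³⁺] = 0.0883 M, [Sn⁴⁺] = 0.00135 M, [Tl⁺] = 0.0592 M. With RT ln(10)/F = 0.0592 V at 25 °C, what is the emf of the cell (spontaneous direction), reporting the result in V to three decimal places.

Tl³⁺/Tl⁺ is the cathode (higher E°), Sn⁴⁺/Sn²⁺ the anode: E°cell = +1.23 − (+0.12) = +1.11 V, n = 2.
Overall: Tl³⁺(aq) + Sn²⁺(aq) → Tl⁺(aq) + Sn⁴⁺(aq)
Q = [Tl⁺]·[Sn⁴⁺] / ([Tl³⁺]·[Sn²⁺]); log Q = -0.002.
E = E° − (0.0592/n) log Q = +1.11 − (0.0592/2)(-0.002) = +1.110 V.

+1.110 V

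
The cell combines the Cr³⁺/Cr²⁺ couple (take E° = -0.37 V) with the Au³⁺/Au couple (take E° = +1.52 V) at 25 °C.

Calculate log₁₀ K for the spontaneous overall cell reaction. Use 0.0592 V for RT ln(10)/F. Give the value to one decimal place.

95.8

Cathode: Au³⁺/Au; anode: Cr³⁺/Cr²⁺. E°cell = +1.89 V, n = 3.
log K = nE°cell / 0.0592 = (3)(+1.89) / 0.0592 = 95.8.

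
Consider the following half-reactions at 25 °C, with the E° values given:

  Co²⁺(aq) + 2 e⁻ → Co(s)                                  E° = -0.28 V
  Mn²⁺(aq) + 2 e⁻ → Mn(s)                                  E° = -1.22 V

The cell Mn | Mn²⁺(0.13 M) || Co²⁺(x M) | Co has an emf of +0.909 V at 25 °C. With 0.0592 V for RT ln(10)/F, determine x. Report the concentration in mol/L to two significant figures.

Co²⁺/Co is the cathode, Mn²⁺/Mn the anode: E°cell = +0.94 V, n = 2.
Overall reaction: Co²⁺(aq) + Mn(s) → Co(s) + Mn²⁺(aq); Q = [Mn²⁺]^1/[Co²⁺]^1.
From E = E° − (0.0592/n) log Q: log Q = (E° − E)·n/0.0592 = (+0.94 − (+0.909))·2/0.0592 = 1.0473.
So 1·log[Co²⁺] = 1·log(0.13) − log Q = -0.8861 − (1.0473) = -1.9334; [Co²⁺] = 10^(-1.9334) ≈ 0.012 M.

0.012 M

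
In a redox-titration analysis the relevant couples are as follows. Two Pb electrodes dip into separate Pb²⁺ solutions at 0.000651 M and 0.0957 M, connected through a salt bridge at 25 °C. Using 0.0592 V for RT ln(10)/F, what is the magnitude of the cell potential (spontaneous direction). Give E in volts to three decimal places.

For a concentration cell E°cell = 0. The 0.0957 M side is the cathode (reduction is favoured where [Pb²⁺] is higher).
With n = 2, E = −(0.0592/2) log([Pb²⁺]ₐₙ/[Pb²⁺]꜀ₐₜ) = −(0.0592/2) log(0.000651/0.0957) = −(0.0592/2)(-2.167) = +0.064 V.

+0.064 V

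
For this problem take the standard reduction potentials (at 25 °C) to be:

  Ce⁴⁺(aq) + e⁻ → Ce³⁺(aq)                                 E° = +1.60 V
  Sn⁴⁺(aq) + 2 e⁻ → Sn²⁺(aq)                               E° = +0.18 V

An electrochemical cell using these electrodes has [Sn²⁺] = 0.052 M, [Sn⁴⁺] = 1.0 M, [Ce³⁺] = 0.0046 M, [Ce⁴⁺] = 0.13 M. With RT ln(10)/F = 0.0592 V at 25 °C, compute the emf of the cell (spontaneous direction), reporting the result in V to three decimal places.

Ce⁴⁺/Ce³⁺ is the cathode (higher E°), Sn⁴⁺/Sn²⁺ the anode: E°cell = +1.60 − (+0.18) = +1.42 V, n = 2.
Overall: 2 Ce⁴⁺(aq) + Sn²⁺(aq) → 2 Ce³⁺(aq) + Sn⁴⁺(aq)
Q = [Ce³⁺]^2·[Sn⁴⁺] / ([Ce⁴⁺]^2·[Sn²⁺]); log Q = -1.618.
E = E° − (0.0592/n) log Q = +1.42 − (0.0592/2)(-1.618) = +1.468 V.

+1.468 V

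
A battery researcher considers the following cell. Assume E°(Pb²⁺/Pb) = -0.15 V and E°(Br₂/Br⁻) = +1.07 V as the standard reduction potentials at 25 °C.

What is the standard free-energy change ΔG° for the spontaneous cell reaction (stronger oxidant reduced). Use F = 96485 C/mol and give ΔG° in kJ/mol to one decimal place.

Br₂/Br⁻ (E° = +1.07 V) is the cathode; Pb²⁺/Pb (E° = -0.15 V) is the anode, so E°cell = +1.22 V.
Balancing electrons gives n = 2 (lcm of 2 and 2).
ΔG° = −nFE° = −(2)(96485)(+1.22) = -235,423 J = -235.4 kJ/mol.

-235.4 kJ/mol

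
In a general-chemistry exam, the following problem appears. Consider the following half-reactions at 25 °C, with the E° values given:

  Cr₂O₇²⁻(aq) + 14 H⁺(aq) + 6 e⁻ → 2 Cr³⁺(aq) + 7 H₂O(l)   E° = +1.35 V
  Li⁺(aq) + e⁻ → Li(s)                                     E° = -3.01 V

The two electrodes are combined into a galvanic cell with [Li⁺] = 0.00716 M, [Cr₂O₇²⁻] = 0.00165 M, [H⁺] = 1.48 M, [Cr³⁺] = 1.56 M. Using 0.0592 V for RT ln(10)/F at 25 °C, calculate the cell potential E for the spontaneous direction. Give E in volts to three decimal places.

Cr₂O₇²⁻/Cr³⁺ is the cathode (higher E°), Li⁺/Li the anode: E°cell = +1.35 − (-3.01) = +4.36 V, n = 6.
Overall: Cr₂O₇²⁻(aq) + 14 H⁺(aq) + 6 Li(s) → 2 Cr³⁺(aq) + 7 H₂O(l) + 6 Li⁺(aq)
Q = [Cr³⁺]^2·[Li⁺]^6 / ([Cr₂O₇²⁻]·[H⁺]^14); log Q = -12.085.
E = E° − (0.0592/n) log Q = +4.36 − (0.0592/6)(-12.085) = +4.479 V.

+4.479 V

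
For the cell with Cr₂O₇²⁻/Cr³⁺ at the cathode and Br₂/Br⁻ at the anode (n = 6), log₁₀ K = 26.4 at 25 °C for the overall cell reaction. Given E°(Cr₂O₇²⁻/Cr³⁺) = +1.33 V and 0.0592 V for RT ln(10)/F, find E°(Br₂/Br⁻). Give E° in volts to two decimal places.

E°cell = (0.0592/n)·log K = (0.0592/6)(26.4) = +0.260 V.
Since Cr₂O₇²⁻/Cr³⁺ is the cathode and Br₂/Br⁻ the anode, E°cell = E°(Cr₂O₇²⁻/Cr³⁺) − E°(Br₂/Br⁻).
So E°(Br₂/Br⁻) = E°(Cr₂O₇²⁻/Cr³⁺) − E°cell = (+1.33) − (+0.260) = +1.07 V.

+1.07 V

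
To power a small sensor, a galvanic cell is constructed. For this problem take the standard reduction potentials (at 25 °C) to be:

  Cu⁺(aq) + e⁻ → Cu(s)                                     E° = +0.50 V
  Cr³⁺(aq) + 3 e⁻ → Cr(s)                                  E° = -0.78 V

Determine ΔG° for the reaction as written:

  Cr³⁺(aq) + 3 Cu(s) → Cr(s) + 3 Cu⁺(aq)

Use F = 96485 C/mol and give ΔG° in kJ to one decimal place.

+370.5 kJ

As written, Cr³⁺/Cr is reduced (cathode) and Cu⁺/Cu is oxidised (anode), so E°cell = (-0.78) − (+0.50) = -1.28 V.
Balancing electrons gives n = 3.
ΔG° = −nFE° = −(3)(96485)(-1.28) = 370,502 J = +370.5 kJ.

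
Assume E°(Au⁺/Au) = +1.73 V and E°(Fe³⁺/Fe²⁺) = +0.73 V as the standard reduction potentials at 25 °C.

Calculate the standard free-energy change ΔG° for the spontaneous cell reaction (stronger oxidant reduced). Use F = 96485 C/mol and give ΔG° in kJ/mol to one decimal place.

Au⁺/Au (E° = +1.73 V) is the cathode; Fe³⁺/Fe²⁺ (E° = +0.73 V) is the anode, so E°cell = +1.00 V.
Balancing electrons gives n = 1 (lcm of 1 and 1).
ΔG° = −nFE° = −(1)(96485)(+1.00) = -96,485 J = -96.5 kJ/mol.

-96.5 kJ/mol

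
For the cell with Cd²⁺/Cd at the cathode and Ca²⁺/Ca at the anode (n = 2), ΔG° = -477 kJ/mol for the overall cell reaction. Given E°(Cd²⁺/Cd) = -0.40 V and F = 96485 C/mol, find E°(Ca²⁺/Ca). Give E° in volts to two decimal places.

E°cell = −ΔG°/(nF) = −(-477×10³)/((2)(96485)) = +2.472 V.
Since Cd²⁺/Cd is the cathode and Ca²⁺/Ca the anode, E°cell = E°(Cd²⁺/Cd) − E°(Ca²⁺/Ca).
So E°(Ca²⁺/Ca) = E°(Cd²⁺/Cd) − E°cell = (-0.40) − (+2.472) = -2.87 V.

-2.87 V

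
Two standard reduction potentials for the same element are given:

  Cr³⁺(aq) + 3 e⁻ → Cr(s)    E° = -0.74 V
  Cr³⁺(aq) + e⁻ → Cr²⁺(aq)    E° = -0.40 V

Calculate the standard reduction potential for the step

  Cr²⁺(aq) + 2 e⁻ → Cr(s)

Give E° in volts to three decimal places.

Sequential free energies add, so n₃E°₃ = n₁E°₁ + n₂E°₂.
With n₃ = 3, and the known step contributing 1×(-0.40) V, the unknown satisfies 2·E° = 3×(-0.74) − 1×(-0.40) = -1.820.
E° = -1.820 / 2 = -0.910 V.

-0.910 V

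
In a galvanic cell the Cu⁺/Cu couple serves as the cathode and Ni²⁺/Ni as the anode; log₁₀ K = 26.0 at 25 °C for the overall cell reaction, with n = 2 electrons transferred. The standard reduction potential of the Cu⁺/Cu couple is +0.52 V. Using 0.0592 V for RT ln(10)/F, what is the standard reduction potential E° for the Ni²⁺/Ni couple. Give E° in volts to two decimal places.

E°cell = (0.0592/n)·log K = (0.0592/2)(26.0) = +0.770 V.
Since Cu⁺/Cu is the cathode and Ni²⁺/Ni the anode, E°cell = E°(Cu⁺/Cu) − E°(Ni²⁺/Ni).
So E°(Ni²⁺/Ni) = E°(Cu⁺/Cu) − E°cell = (+0.52) − (+0.770) = -0.25 V.

-0.25 V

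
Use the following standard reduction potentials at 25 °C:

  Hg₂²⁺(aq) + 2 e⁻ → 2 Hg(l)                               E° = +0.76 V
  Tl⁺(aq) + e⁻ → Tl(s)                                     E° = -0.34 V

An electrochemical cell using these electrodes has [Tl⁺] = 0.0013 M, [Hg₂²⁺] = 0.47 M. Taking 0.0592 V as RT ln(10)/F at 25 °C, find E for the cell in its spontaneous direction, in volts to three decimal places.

Hg₂²⁺/Hg is the cathode (higher E°), Tl⁺/Tl the anode: E°cell = +0.76 − (-0.34) = +1.10 V, n = 2.
Overall: Hg₂²⁺(aq) + 2 Tl(s) → 2 Hg(l) + 2 Tl⁺(aq)
Q = [Tl⁺]^2 / ([Hg₂²⁺]); log Q = -5.444.
E = E° − (0.0592/n) log Q = +1.10 − (0.0592/2)(-5.444) = +1.261 V.

+1.261 V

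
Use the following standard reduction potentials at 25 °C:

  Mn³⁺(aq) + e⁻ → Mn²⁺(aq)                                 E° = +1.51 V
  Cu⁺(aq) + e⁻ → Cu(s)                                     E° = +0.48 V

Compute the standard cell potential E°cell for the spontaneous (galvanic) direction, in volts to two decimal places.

+1.03 V

The Mn³⁺/Mn²⁺ couple has the higher reduction potential, so it is the cathode; Cu⁺/Cu is oxidised at the anode.
E°cell = E°(cathode) − E°(anode) = (+1.51) − (+0.48) = +1.03 V.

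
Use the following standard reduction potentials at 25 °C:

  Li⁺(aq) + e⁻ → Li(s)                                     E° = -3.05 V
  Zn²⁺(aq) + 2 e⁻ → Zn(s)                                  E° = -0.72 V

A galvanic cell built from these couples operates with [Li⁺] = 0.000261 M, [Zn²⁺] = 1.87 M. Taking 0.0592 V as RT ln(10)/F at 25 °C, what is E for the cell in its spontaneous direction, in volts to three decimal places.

+2.550 V

Zn²⁺/Zn is the cathode (higher E°), Li⁺/Li the anode: E°cell = -0.72 − (-3.05) = +2.33 V, n = 2.
Overall: Zn²⁺(aq) + 2 Li(s) → Zn(s) + 2 Li⁺(aq)
Q = [Li⁺]^2 / ([Zn²⁺]); log Q = -7.439.
E = E° − (0.0592/n) log Q = +2.33 − (0.0592/2)(-7.439) = +2.550 V.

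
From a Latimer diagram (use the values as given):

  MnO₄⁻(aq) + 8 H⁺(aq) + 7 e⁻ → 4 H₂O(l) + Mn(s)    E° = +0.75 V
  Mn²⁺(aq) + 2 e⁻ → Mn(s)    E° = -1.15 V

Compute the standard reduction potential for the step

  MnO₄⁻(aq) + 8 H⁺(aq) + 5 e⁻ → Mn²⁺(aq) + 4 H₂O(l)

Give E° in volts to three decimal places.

Sequential free energies add, so n₃E°₃ = n₁E°₁ + n₂E°₂.
With n₃ = 7, and the known step contributing 2×(-1.15) V, the unknown satisfies 5·E° = 7×(+0.75) − 2×(-1.15) = +7.550.
E° = +7.550 / 5 = +1.510 V.

+1.510 V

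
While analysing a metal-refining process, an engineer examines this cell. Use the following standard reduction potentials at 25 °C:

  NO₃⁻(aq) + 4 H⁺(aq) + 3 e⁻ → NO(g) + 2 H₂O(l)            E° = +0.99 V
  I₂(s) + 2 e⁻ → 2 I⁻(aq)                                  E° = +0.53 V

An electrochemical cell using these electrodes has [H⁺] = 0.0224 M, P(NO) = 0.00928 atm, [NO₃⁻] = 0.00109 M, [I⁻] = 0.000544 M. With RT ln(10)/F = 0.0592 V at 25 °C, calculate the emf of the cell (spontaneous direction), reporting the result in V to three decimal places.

+0.118 V

NO₃⁻/NO is the cathode (higher E°), I₂/I⁻ the anode: E°cell = +0.99 − (+0.53) = +0.46 V, n = 6.
Overall: 2 NO₃⁻(aq) + 8 H⁺(aq) + 6 I⁻(aq) → 2 NO(g) + 4 H₂O(l) + 3 I₂(s)
Q = P(NO)^2 / ([NO₃⁻]^2·[H⁺]^8·[I⁻]^6); log Q = 34.645.
E = E° − (0.0592/n) log Q = +0.46 − (0.0592/6)(34.645) = +0.118 V.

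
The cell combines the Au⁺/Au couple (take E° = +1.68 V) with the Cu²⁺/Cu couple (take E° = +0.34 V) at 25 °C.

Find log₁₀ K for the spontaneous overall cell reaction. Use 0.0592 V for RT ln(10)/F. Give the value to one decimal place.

Cathode: Au⁺/Au; anode: Cu²⁺/Cu. E°cell = +1.34 V, n = 2.
log K = nE°cell / 0.0592 = (2)(+1.34) / 0.0592 = 45.3.

45.3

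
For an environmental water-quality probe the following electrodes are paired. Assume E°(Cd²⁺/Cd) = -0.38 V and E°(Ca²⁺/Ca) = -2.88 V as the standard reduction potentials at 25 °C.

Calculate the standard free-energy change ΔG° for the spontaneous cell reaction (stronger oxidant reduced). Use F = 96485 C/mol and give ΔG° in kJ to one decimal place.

-482.4 kJ

Cd²⁺/Cd (E° = -0.38 V) is the cathode; Ca²⁺/Ca (E° = -2.88 V) is the anode, so E°cell = +2.50 V.
Balancing electrons gives n = 2 (lcm of 2 and 2).
ΔG° = −nFE° = −(2)(96485)(+2.50) = -482,425 J = -482.4 kJ.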